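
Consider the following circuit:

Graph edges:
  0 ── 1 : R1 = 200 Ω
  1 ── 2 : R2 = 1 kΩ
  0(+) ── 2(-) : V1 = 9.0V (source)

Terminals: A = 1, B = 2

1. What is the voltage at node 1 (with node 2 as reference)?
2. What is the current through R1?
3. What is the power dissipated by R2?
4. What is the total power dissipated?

Nodal analysis, taking node 2 as the 0 V reference.
Source V1 fixes V_0 = 9 V.
KCL at each unknown node (sum of currents leaving = 0; resistances in Ω):
  Node 1: (V_1 - 9)/200 + (V_1 - 0)/1000 = 0
Collecting terms: 0.006 × V_1 = 0.045  =>  V_1 = 7.5 V
Part 1:
  Read off the nodal solution: V_1 = 7.5 V
Part 2:
  I_R1 = (V_0 - V_1)/R1 = (9 - 7.5)/200 = 0.0075 A
  Magnitude: I_R1 = 0.0075 A
Part 3:
  I_R2 = (V_1 - V_2)/R2 = (7.5 - 0)/1000 = 0.0075 A
  P_R2 = I_R2² × R2 = (0.0075)² × 1000 = 0.05625 W
Part 4:
  Power in each resistor, P = (ΔV)²/R:
    P_R1 = (9 - 7.5)²/200 = 0.01125 W
    P_R2 = (7.5 - 0)²/1000 = 0.05625 W
  P_total = P_R1 + P_R2 = 0.0675 W

Final answers:
1. V_1 = 7.5 V
2. I_R1 = 0.0075 A
3. P_R2 = 0.05625 W
4. P_total = 0.0675 W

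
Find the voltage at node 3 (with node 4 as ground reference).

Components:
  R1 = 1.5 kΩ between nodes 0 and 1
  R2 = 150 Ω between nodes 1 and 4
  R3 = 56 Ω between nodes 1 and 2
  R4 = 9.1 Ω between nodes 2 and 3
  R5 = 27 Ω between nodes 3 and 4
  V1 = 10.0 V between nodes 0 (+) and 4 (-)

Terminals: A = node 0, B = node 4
Nodal analysis, taking node 4 as the 0 V reference.
Source V1 fixes V_0 = 10 V.
KCL at each unknown node (sum of currents leaving = 0; resistances in Ω):
  Node 1: (V_1 - 10)/1500 + (V_1 - 0)/150 + (V_1 - V_2)/56 = 0
  Node 2: (V_2 - V_1)/56 + (V_2 - V_3)/9.1 = 0
  Node 3: (V_3 - V_2)/9.1 + (V_3 - 0)/27 = 0
Collecting terms (coefficients in siemens):
  0.02519·V_1 - 0.01786·V_2 = 0.006667
  0.1277·V_2 - 0.01786·V_1 - 0.1099·V_3 = 0
  0.1469·V_3 - 0.1099·V_2 = 0
Solving these 3 simultaneous equations (Gaussian elimination) gives:
  V_1 = 0.3665 V, V_2 = 0.1436 V, V_3 = 0.1074 V
The requested potential is V_3 = 0.1074 V.

Final answer: V_3 = 0.1074 V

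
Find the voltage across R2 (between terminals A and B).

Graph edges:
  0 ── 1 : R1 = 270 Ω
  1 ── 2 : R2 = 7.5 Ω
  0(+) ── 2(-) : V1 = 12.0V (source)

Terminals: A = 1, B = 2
R1 and R2 are in series across V1 (node 0 → node 1 → node 2), and the output A–B is taken across R2, so this is a voltage divider.
Series current: I = V1/(R1 + R2) = 12/(270 + 7.5) = 12/277.5 = 0.04324 A
V_R2 = I × R2 = V1 × R2/(R1 + R2) = 12 × 7.5/277.5 = 0.3243 V

Final answer: 0.3243 V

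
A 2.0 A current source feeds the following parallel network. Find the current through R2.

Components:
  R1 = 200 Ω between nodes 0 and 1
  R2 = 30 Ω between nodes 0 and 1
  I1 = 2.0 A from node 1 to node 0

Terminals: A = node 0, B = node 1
All resistors sit directly between nodes 0 and 1, so they are in parallel and share one voltage V; the full source current 2 A splits among them.
1/R_par = 1/200 + 1/30 = 0.03833 S  =>  R_par = 26.09 Ω
V = I × R_par = 2 × 26.09 = 52.17 V
I_R2 = V/R2 = 52.17/30 = 1.739 A

Final answer: 1.739 A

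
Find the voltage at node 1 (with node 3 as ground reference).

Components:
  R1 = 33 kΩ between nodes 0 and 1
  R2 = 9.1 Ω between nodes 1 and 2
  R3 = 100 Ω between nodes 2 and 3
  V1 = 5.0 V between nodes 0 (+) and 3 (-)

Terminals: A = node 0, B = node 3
Nodal analysis, taking node 3 as the 0 V reference.
Source V1 fixes V_0 = 5 V.
KCL at each unknown node (sum of currents leaving = 0; resistances in Ω):
  Node 1: (V_1 - 5)/33000 + (V_1 - V_2)/9.1 = 0
  Node 2: (V_2 - V_1)/9.1 + (V_2 - 0)/100 = 0
Collecting terms (coefficients in siemens):
  0.1099·V_1 - 0.1099·V_2 = 0.0001515
  0.1199·V_2 - 0.1099·V_1 = 0
Determinant D = (0.1099)(0.1199) - (-0.1099)(-0.1099) = 0.001103
V_1 = [(0.0001515)(0.1199) - (-0.1099)(0)]/D = 0.01648 V
V_2 = [(0.1099)(0) - (0.0001515)(-0.1099)]/D = 0.0151 V
The requested potential is V_1 = 0.01648 V.

Final answer: V_1 = 0.01648 V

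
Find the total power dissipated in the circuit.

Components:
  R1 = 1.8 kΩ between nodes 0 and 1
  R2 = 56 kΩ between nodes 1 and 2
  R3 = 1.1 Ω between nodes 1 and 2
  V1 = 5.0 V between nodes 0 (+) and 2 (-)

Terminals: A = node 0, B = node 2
Nodal analysis, taking node 2 as the 0 V reference.
Source V1 fixes V_0 = 5 V.
KCL at each unknown node (sum of currents leaving = 0; resistances in Ω):
  Node 1: (V_1 - 5)/1800 + (V_1 - 0)/56000 + (V_1 - 0)/1.1 = 0
Collecting terms: 0.9097 × V_1 = 0.002778  =>  V_1 = 0.003054 V
Power in each resistor, P = (ΔV)²/R:
  P_R1 = (5 - 0.003054)²/1800 = 0.01387 W
  P_R2 = (0.003054 - 0)²/56000 = 0.0000000001665 W
  P_R3 = (0.003054 - 0)²/1.1 = 0.000008477 W
P_total = P_R1 + P_R2 + P_R3 = 0.01388 W

Final answer: 0.01388 W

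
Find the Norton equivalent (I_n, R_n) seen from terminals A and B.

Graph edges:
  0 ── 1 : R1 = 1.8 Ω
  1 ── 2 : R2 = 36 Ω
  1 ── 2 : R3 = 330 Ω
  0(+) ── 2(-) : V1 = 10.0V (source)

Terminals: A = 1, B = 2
Find the Thévenin equivalent first; then I_n = V_th/R_th and R_n = R_th.
Step 1 — V_th is the open-circuit voltage V_A - V_B (nothing connected across the terminals).
Nodal analysis, taking node 2 as the 0 V reference.
Source V1 fixes V_0 = 10 V.
KCL at each unknown node (sum of currents leaving = 0; resistances in Ω):
  Node 1: (V_1 - 10)/1.8 + (V_1 - 0)/36 + (V_1 - 0)/330 = 0
Collecting terms: 0.5864 × V_1 = 5.556  =>  V_1 = 9.475 V
V_th = V_1 - V_2 = 9.475 - 0 = 9.475 V
Step 2 — R_th: zero the source — replace V1 by a short circuit (node 2 merges into node 0) — and find the resistance seen between A (node 1) and B (node 0).
Reduce the network between node 1 (A) and node 0 (B) by series/parallel combination:
  Rp1 = R1 ‖ R2 ‖ R3 (parallel, all between nodes 0 and 1) = 1/(1/1.8 + 1/36 + 1/330) = 1.705 Ω
R_th = 1.705 Ω
I_n = V_th/R_th = 9.475/1.705 = 5.556 A, and R_n = R_th = 1.705 Ω

Final answer: I_n = 5.556 A, R_n = 1.705 Ω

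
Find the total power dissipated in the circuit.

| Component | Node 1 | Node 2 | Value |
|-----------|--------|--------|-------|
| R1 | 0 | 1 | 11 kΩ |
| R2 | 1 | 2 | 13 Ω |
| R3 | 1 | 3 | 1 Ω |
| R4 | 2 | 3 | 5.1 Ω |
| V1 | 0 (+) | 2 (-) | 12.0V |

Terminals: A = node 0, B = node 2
Nodal analysis, taking node 2 as the 0 V reference.
Source V1 fixes V_0 = 12 V.
KCL at each unknown node (sum of currents leaving = 0; resistances in Ω):
  Node 1: (V_1 - 12)/11000 + (V_1 - 0)/13 + (V_1 - V_3)/1 = 0
  Node 3: (V_3 - V_1)/1 + (V_3 - 0)/5.1 = 0
Collecting terms (coefficients in siemens):
  1.077·V_1 - 1·V_3 = 0.001091
  1.196·V_3 - 1·V_1 = 0
Determinant D = (1.077)(1.196) - (-1)(-1) = 0.2882
V_1 = [(0.001091)(1.196) - (-1)(0)]/D = 0.004528 V
V_3 = [(1.077)(0) - (0.001091)(-1)]/D = 0.003785 V
Power in each resistor, P = (ΔV)²/R:
  P_R1 = (12 - 0.004528)²/11000 = 0.01308 W
  P_R2 = (0.004528 - 0)²/13 = 0.000001577 W
  P_R3 = (0.004528 - 0.003785)²/1 = 0.0000005509 W
  P_R4 = (0 - 0.003785)²/5.1 = 0.00000281 W
P_total = P_R1 + P_R2 + P_R3 + P_R4 = 0.01309 W

Final answer: 0.01309 W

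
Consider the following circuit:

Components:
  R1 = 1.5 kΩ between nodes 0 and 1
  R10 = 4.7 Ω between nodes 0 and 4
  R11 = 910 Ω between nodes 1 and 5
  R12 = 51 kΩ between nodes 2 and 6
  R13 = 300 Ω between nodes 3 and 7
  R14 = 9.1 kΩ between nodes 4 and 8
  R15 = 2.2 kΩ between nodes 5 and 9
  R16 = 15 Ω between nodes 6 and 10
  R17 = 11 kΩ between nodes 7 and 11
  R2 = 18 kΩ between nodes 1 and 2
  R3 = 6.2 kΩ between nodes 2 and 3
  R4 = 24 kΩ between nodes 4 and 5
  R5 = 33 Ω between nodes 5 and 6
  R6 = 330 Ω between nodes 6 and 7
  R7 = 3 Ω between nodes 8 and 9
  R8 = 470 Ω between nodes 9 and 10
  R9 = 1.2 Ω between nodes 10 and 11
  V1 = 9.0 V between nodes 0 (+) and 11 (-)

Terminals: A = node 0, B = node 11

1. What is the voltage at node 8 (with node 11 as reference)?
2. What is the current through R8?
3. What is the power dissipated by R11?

Nodal analysis, taking node 11 as the 0 V reference.
Source V1 fixes V_0 = 9 V.
KCL at each unknown node (sum of currents leaving = 0; resistances in Ω):
  Node 1: (V_1 - 9)/1500 + (V_1 - V_2)/18000 + (V_1 - V_5)/910 = 0
  Node 2: (V_2 - V_1)/18000 + (V_2 - V_3)/6200 + (V_2 - V_6)/51000 = 0
  Node 3: (V_3 - V_2)/6200 + (V_3 - V_7)/300 = 0
  Node 4: (V_4 - V_5)/24000 + (V_4 - 9)/4.7 + (V_4 - V_8)/9100 = 0
  Node 5: (V_5 - V_4)/24000 + (V_5 - V_6)/33 + (V_5 - V_1)/910 + (V_5 - V_9)/2200 = 0
  Node 6: (V_6 - V_5)/33 + (V_6 - V_7)/330 + (V_6 - V_2)/51000 + (V_6 - V_10)/15 = 0
  Node 7: (V_7 - V_6)/330 + (V_7 - V_3)/300 + (V_7 - 0)/11000 = 0
  Node 8: (V_8 - V_9)/3 + (V_8 - V_4)/9100 = 0
  Node 9: (V_9 - V_8)/3 + (V_9 - V_10)/470 + (V_9 - V_5)/2200 = 0
  Node 10: (V_10 - V_9)/470 + (V_10 - 0)/1.2 + (V_10 - V_6)/15 = 0
Collecting terms (coefficients in siemens):
  0.001821·V_1 - 0.00005556·V_2 - 0.001099·V_5 = 0.006
  0.0002365·V_2 - 0.00005556·V_1 - 0.0001613·V_3 - 0.00001961·V_6 = 0
  0.003495·V_3 - 0.0001613·V_2 - 0.003333·V_7 = 0
  0.2129·V_4 - 0.00004167·V_5 - 0.0001099·V_8 = 1.915
  0.0319·V_5 - 0.001099·V_1 - 0.00004167·V_4 - 0.0303·V_6 - 0.0004545·V_9 = 0
  0.1·V_6 - 0.00001961·V_2 - 0.0303·V_5 - 0.00303·V_7 - 0.06667·V_10 = 0
  0.006455·V_7 - 0.003333·V_3 - 0.00303·V_6 = 0
  0.3334·V_8 - 0.0001099·V_4 - 0.3333·V_9 = 0
  0.3359·V_9 - 0.0004545·V_5 - 0.3333·V_8 - 0.002128·V_10 = 0
  0.9021·V_10 - 0.06667·V_6 - 0.002128·V_9 = 0
Solving these 10 simultaneous equations (Gaussian elimination) gives:
  V_1 = 3.444 V, V_2 = 0.9126 V, V_3 = 0.1433 V, V_4 = 8.994 V
  V_5 = 0.2011 V, V_6 = 0.06831 V, V_7 = 0.1061 V, V_8 = 0.4085 V
  V_9 = 0.4057 V, V_10 = 0.006005 V
Part 1:
  Read off the nodal solution: V_8 = 0.4085 V
Part 2:
  I_R8 = (V_9 - V_10)/R8 = (0.4057 - 0.006005)/470 = 0.0008504 A
  Magnitude: I_R8 = 0.0008504 A
Part 3:
  I_R11 = (V_1 - V_5)/R11 = (3.444 - 0.2011)/910 = 0.003563 A
  P_R11 = I_R11² × R11 = (0.003563)² × 910 = 0.01156 W

Final answers:
1. V_8 = 0.4085 V
2. I_R8 = 0.0008504 A
3. P_R11 = 0.01156 W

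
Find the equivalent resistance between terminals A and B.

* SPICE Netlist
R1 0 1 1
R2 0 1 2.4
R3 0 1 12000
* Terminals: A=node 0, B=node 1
Reduce the network between node 0 (A) and node 1 (B) by series/parallel combination:
  Rp1 = R1 ‖ R2 ‖ R3 (parallel, all between nodes 0 and 1) = 1/(1/1 + 1/2.4 + 1/12000) = 0.7058 Ω
R_eq = 0.7058 Ω

Final answer: 0.7058 Ω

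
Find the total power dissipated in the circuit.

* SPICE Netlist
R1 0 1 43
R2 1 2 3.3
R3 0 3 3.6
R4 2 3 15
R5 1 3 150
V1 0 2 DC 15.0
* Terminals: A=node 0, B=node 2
Nodal analysis, taking node 2 as the 0 V reference.
Source V1 fixes V_0 = 15 V.
KCL at each unknown node (sum of currents leaving = 0; resistances in Ω):
  Node 1: (V_1 - 15)/43 + (V_1 - 0)/3.3 + (V_1 - V_3)/150 = 0
  Node 3: (V_3 - 15)/3.6 + (V_3 - 0)/15 + (V_3 - V_1)/150 = 0
Collecting terms (coefficients in siemens):
  0.333·V_1 - 0.006667·V_3 = 0.3488
  0.3511·V_3 - 0.006667·V_1 = 4.167
Determinant D = (0.333)(0.3511) - (-0.006667)(-0.006667) = 0.1169
V_1 = [(0.3488)(0.3511) - (-0.006667)(4.167)]/D = 1.286 V
V_3 = [(0.333)(4.167) - (0.3488)(-0.006667)]/D = 11.89 V
Power in each resistor, P = (ΔV)²/R:
  P_R1 = (15 - 1.286)²/43 = 4.374 W
  P_R2 = (1.286 - 0)²/3.3 = 0.501 W
  P_R3 = (15 - 11.89)²/3.6 = 2.684 W
  P_R4 = (0 - 11.89)²/15 = 9.427 W
  P_R5 = (1.286 - 11.89)²/150 = 0.7499 W
P_total = P_R1 + P_R2 + P_R3 + P_R4 + P_R5 = 17.74 W

Final answer: 17.74 W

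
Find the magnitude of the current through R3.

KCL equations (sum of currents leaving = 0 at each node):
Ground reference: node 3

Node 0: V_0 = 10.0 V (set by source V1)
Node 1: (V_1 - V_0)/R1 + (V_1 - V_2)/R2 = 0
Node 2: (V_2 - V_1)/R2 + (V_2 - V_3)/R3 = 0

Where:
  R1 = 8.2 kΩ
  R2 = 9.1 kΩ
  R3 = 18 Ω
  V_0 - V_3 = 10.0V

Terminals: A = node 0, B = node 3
Nodal analysis, taking node 3 as the 0 V reference.
Source V1 fixes V_0 = 10 V.
KCL at each unknown node (sum of currents leaving = 0; resistances in Ω):
  Node 1: (V_1 - 10)/8200 + (V_1 - V_2)/9100 = 0
  Node 2: (V_2 - V_1)/9100 + (V_2 - 0)/18 = 0
Collecting terms (coefficients in siemens):
  0.0002318·V_1 - 0.0001099·V_2 = 0.00122
  0.05567·V_2 - 0.0001099·V_1 = 0
Determinant D = (0.0002318)(0.05567) - (-0.0001099)(-0.0001099) = 0.00001289
V_1 = [(0.00122)(0.05567) - (-0.0001099)(0)]/D = 5.265 V
V_2 = [(0.0002318)(0) - (0.00122)(-0.0001099)]/D = 0.01039 V
I_R3 = (V_2 - V_3)/R3 = (0.01039 - 0)/18 = 0.0005774 A
|I_R3| = 0.0005774 A

Final answer: |I_R3| = 0.0005774 A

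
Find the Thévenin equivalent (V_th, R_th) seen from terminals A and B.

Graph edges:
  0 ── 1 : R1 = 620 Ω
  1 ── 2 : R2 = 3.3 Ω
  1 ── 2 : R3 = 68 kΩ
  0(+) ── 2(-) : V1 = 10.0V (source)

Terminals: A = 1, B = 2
Step 1 — V_th is the open-circuit voltage V_A - V_B (nothing connected across the terminals).
Nodal analysis, taking node 2 as the 0 V reference.
Source V1 fixes V_0 = 10 V.
KCL at each unknown node (sum of currents leaving = 0; resistances in Ω):
  Node 1: (V_1 - 10)/620 + (V_1 - 0)/3.3 + (V_1 - 0)/68000 = 0
Collecting terms: 0.3047 × V_1 = 0.01613  =>  V_1 = 0.05294 V
V_th = V_1 - V_2 = 0.05294 - 0 = 0.05294 V
Step 2 — R_th: zero the source — replace V1 by a short circuit (node 2 merges into node 0) — and find the resistance seen between A (node 1) and B (node 0).
Reduce the network between node 1 (A) and node 0 (B) by series/parallel combination:
  Rp1 = R1 ‖ R2 ‖ R3 (parallel, all between nodes 0 and 1) = 1/(1/620 + 1/3.3 + 1/68000) = 3.282 Ω
R_th = 3.282 Ω

Final answer: V_th = 0.05294 V, R_th = 3.282 Ω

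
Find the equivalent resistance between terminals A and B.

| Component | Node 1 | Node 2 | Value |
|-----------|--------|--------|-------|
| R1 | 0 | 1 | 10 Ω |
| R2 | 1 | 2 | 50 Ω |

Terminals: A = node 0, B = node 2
Reduce the network between node 0 (A) and node 2 (B) by series/parallel combination:
  Rs1 = R1 + R2 (series, joined only at node 1) = 10 + 50 = 60 Ω
R_eq = 60 Ω

Final answer: 60 Ω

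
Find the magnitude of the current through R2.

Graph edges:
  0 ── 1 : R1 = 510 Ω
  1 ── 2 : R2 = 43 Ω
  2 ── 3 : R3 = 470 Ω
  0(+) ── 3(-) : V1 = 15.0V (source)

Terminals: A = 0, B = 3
Nodal analysis, taking node 3 as the 0 V reference.
Source V1 fixes V_0 = 15 V.
KCL at each unknown node (sum of currents leaving = 0; resistances in Ω):
  Node 1: (V_1 - 15)/510 + (V_1 - V_2)/43 = 0
  Node 2: (V_2 - V_1)/43 + (V_2 - 0)/470 = 0
Collecting terms (coefficients in siemens):
  0.02522·V_1 - 0.02326·V_2 = 0.02941
  0.02538·V_2 - 0.02326·V_1 = 0
Determinant D = (0.02522)(0.02538) - (-0.02326)(-0.02326) = 0.00009925
V_1 = [(0.02941)(0.02538) - (-0.02326)(0)]/D = 7.522 V
V_2 = [(0.02522)(0) - (0.02941)(-0.02326)]/D = 6.891 V
I_R2 = (V_1 - V_2)/R2 = (7.522 - 6.891)/43 = 0.01466 A
|I_R2| = 0.01466 A

Final answer: |I_R2| = 0.01466 A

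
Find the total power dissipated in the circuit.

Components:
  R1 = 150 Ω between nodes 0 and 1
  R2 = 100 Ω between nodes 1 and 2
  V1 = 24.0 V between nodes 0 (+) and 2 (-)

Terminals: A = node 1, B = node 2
Nodal analysis, taking node 2 as the 0 V reference.
Source V1 fixes V_0 = 24 V.
KCL at each unknown node (sum of currents leaving = 0; resistances in Ω):
  Node 1: (V_1 - 24)/150 + (V_1 - 0)/100 = 0
Collecting terms: 0.01667 × V_1 = 0.16  =>  V_1 = 9.6 V
Power in each resistor, P = (ΔV)²/R:
  P_R1 = (24 - 9.6)²/150 = 1.382 W
  P_R2 = (9.6 - 0)²/100 = 0.9216 W
P_total = P_R1 + P_R2 = 2.304 W

Final answer: 2.304 W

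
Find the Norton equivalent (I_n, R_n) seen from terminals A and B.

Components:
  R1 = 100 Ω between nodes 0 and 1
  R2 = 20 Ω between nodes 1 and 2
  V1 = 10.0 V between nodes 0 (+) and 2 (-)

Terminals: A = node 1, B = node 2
Find the Thévenin equivalent first; then I_n = V_th/R_th and R_n = R_th.
Step 1 — V_th is the open-circuit voltage V_A - V_B (nothing connected across the terminals).
Nodal analysis, taking node 2 as the 0 V reference.
Source V1 fixes V_0 = 10 V.
KCL at each unknown node (sum of currents leaving = 0; resistances in Ω):
  Node 1: (V_1 - 10)/100 + (V_1 - 0)/20 = 0
Collecting terms: 0.06 × V_1 = 0.1  =>  V_1 = 1.667 V
V_th = V_1 - V_2 = 1.667 - 0 = 1.667 V
Step 2 — R_th: zero the source — replace V1 by a short circuit (node 2 merges into node 0) — and find the resistance seen between A (node 1) and B (node 0).
Reduce the network between node 1 (A) and node 0 (B) by series/parallel combination:
  Rp1 = R1 ‖ R2 (parallel, both between nodes 0 and 1) = 1/(1/100 + 1/20) = 16.67 Ω
R_th = 16.67 Ω
I_n = V_th/R_th = 1.667/16.67 = 0.1 A, and R_n = R_th = 16.67 Ω

Final answer: I_n = 0.1 A, R_n = 16.67 Ω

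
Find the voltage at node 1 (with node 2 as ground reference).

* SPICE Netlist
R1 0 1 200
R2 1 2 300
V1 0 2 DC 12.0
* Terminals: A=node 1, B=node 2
Nodal analysis, taking node 2 as the 0 V reference.
Source V1 fixes V_0 = 12 V.
KCL at each unknown node (sum of currents leaving = 0; resistances in Ω):
  Node 1: (V_1 - 12)/200 + (V_1 - 0)/300 = 0
Collecting terms: 0.008333 × V_1 = 0.06  =>  V_1 = 7.2 V
The requested potential is V_1 = 7.2 V.

Final answer: V_1 = 7.2 V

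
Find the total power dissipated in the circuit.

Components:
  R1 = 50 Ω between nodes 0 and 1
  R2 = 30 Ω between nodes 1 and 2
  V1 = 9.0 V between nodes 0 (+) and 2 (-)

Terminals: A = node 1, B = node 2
Nodal analysis, taking node 2 as the 0 V reference.
Source V1 fixes V_0 = 9 V.
KCL at each unknown node (sum of currents leaving = 0; resistances in Ω):
  Node 1: (V_1 - 9)/50 + (V_1 - 0)/30 = 0
Collecting terms: 0.05333 × V_1 = 0.18  =>  V_1 = 3.375 V
Power in each resistor, P = (ΔV)²/R:
  P_R1 = (9 - 3.375)²/50 = 0.6328 W
  P_R2 = (3.375 - 0)²/30 = 0.3797 W
P_total = P_R1 + P_R2 = 1.012 W

Final answer: 1.012 W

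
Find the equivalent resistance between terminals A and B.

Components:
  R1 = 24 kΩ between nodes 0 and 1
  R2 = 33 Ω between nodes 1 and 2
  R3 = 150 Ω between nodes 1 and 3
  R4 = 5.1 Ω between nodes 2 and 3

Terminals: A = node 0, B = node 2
Reduce the network between node 0 (A) and node 2 (B) by series/parallel combination:
  Rs1 = R3 + R4 (series, joined only at node 3) = 150 + 5.1 = 155.1 Ω
  Rp1 = R2 ‖ Rs1 (parallel, both between nodes 1 and 2) = 1/(1/33 + 1/155.1) = 27.21 Ω
  Rs2 = R1 + Rp1 (series, joined only at node 1) = 24000 + 27.21 = 24030 Ω
R_eq = 24.03 kΩ

Final answer: 24.03 kΩ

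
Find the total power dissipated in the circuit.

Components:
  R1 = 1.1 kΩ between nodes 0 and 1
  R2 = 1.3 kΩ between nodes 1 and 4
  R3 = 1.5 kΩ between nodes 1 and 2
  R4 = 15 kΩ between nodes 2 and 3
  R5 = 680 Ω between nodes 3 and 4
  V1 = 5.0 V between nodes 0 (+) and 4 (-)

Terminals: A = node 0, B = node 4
Nodal analysis, taking node 4 as the 0 V reference.
Source V1 fixes V_0 = 5 V.
KCL at each unknown node (sum of currents leaving = 0; resistances in Ω):
  Node 1: (V_1 - 5)/1100 + (V_1 - 0)/1300 + (V_1 - V_2)/1500 = 0
  Node 2: (V_2 - V_1)/1500 + (V_2 - V_3)/15000 = 0
  Node 3: (V_3 - V_2)/15000 + (V_3 - 0)/680 = 0
Collecting terms (coefficients in siemens):
  0.002345·V_1 - 0.0006667·V_2 = 0.004545
  0.0007333·V_2 - 0.0006667·V_1 - 0.00006667·V_3 = 0
  0.001537·V_3 - 0.00006667·V_2 = 0
Solving these 3 simultaneous equations (Gaussian elimination) gives:
  V_1 = 2.618 V, V_2 = 2.389 V, V_3 = 0.1036 V
Power in each resistor, P = (ΔV)²/R:
  P_R1 = (5 - 2.618)²/1100 = 0.00516 W
  P_R2 = (2.618 - 0)²/1300 = 0.00527 W
  P_R3 = (2.618 - 2.389)²/1500 = 0.00003482 W
  P_R4 = (2.389 - 0.1036)²/15000 = 0.0003482 W
  P_R5 = (0.1036 - 0)²/680 = 0.00001579 W
P_total = P_R1 + P_R2 + P_R3 + P_R4 + P_R5 = 0.01083 W

Final answer: 0.01083 W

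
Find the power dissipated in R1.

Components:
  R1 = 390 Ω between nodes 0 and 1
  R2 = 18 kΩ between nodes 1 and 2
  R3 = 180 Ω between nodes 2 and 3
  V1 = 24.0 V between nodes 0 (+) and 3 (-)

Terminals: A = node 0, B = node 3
Nodal analysis, taking node 3 as the 0 V reference.
Source V1 fixes V_0 = 24 V.
KCL at each unknown node (sum of currents leaving = 0; resistances in Ω):
  Node 1: (V_1 - 24)/390 + (V_1 - V_2)/18000 = 0
  Node 2: (V_2 - V_1)/18000 + (V_2 - 0)/180 = 0
Collecting terms (coefficients in siemens):
  0.00262·V_1 - 0.00005556·V_2 = 0.06154
  0.005611·V_2 - 0.00005556·V_1 = 0
Determinant D = (0.00262)(0.005611) - (-0.00005556)(-0.00005556) = 0.0000147
V_1 = [(0.06154)(0.005611) - (-0.00005556)(0)]/D = 23.5 V
V_2 = [(0.00262)(0) - (0.06154)(-0.00005556)]/D = 0.2326 V
I_R1 = (V_0 - V_1)/R1 = (24 - 23.5)/390 = 0.001292 A
P_R1 = I_R1² × R1 = (0.001292)² × 390 = 0.0006514 W

Final answer: 0.0006514 W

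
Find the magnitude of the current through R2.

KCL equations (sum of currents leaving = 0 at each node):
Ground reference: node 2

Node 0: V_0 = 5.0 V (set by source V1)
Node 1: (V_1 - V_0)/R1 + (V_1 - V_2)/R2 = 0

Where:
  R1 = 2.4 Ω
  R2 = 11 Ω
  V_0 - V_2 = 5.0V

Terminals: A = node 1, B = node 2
Nodal analysis, taking node 2 as the 0 V reference.
Source V1 fixes V_0 = 5 V.
KCL at each unknown node (sum of currents leaving = 0; resistances in Ω):
  Node 1: (V_1 - 5)/2.4 + (V_1 - 0)/11 = 0
Collecting terms: 0.5076 × V_1 = 2.083  =>  V_1 = 4.104 V
I_R2 = (V_1 - V_2)/R2 = (4.104 - 0)/11 = 0.3731 A
|I_R2| = 0.3731 A

Final answer: |I_R2| = 0.3731 A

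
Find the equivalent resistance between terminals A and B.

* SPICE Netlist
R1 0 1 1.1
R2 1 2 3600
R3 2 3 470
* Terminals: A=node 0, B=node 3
Reduce the network between node 0 (A) and node 3 (B) by series/parallel combination:
  Rs1 = R1 + R2 (series, joined only at node 1) = 1.1 + 3600 = 3601 Ω
  Rs2 = R3 + Rs1 (series, joined only at node 2) = 470 + 3601 = 4071 Ω
R_eq = 4.071 kΩ

Final answer: 4.071 kΩ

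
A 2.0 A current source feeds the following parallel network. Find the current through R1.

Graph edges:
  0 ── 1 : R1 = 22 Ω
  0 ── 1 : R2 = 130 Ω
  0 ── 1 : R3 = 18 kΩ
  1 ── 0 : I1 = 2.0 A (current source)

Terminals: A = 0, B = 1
All resistors sit directly between nodes 0 and 1, so they are in parallel and share one voltage V; the full source current 2 A splits among them.
1/R_par = 1/22 + 1/130 + 1/18000 = 0.0532 S  =>  R_par = 18.8 Ω
V = I × R_par = 2 × 18.8 = 37.59 V
I_R1 = V/R1 = 37.59/22 = 1.709 A

Final answer: 1.709 A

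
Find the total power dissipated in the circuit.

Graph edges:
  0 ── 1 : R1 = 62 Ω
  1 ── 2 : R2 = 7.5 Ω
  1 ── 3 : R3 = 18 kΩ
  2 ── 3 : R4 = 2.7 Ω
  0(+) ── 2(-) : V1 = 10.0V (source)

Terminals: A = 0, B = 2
Nodal analysis, taking node 2 as the 0 V reference.
Source V1 fixes V_0 = 10 V.
KCL at each unknown node (sum of currents leaving = 0; resistances in Ω):
  Node 1: (V_1 - 10)/62 + (V_1 - 0)/7.5 + (V_1 - V_3)/18000 = 0
  Node 3: (V_3 - V_1)/18000 + (V_3 - 0)/2.7 = 0
Collecting terms (coefficients in siemens):
  0.1495·V_1 - 0.00005556·V_3 = 0.1613
  0.3704·V_3 - 0.00005556·V_1 = 0
Determinant D = (0.1495)(0.3704) - (-0.00005556)(-0.00005556) = 0.05539
V_1 = [(0.1613)(0.3704) - (-0.00005556)(0)]/D = 1.079 V
V_3 = [(0.1495)(0) - (0.1613)(-0.00005556)]/D = 0.0001618 V
Power in each resistor, P = (ΔV)²/R:
  P_R1 = (10 - 1.079)²/62 = 1.284 W
  P_R2 = (1.079 - 0)²/7.5 = 0.1552 W
  P_R3 = (1.079 - 0.0001618)²/18000 = 0.00006463 W
  P_R4 = (0 - 0.0001618)²/2.7 = 0.000000009694 W
P_total = P_R1 + P_R2 + P_R3 + P_R4 = 1.439 W

Final answer: 1.439 W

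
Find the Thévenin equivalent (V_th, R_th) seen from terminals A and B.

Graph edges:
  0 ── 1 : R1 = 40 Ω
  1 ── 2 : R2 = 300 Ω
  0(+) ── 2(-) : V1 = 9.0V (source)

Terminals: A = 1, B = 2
Step 1 — V_th is the open-circuit voltage V_A - V_B (nothing connected across the terminals).
Nodal analysis, taking node 2 as the 0 V reference.
Source V1 fixes V_0 = 9 V.
KCL at each unknown node (sum of currents leaving = 0; resistances in Ω):
  Node 1: (V_1 - 9)/40 + (V_1 - 0)/300 = 0
Collecting terms: 0.02833 × V_1 = 0.225  =>  V_1 = 7.941 V
V_th = V_1 - V_2 = 7.941 - 0 = 7.941 V
Step 2 — R_th: zero the source — replace V1 by a short circuit (node 2 merges into node 0) — and find the resistance seen between A (node 1) and B (node 0).
Reduce the network between node 1 (A) and node 0 (B) by series/parallel combination:
  Rp1 = R1 ‖ R2 (parallel, both between nodes 0 and 1) = 1/(1/40 + 1/300) = 35.29 Ω
R_th = 35.29 Ω

Final answer: V_th = 7.941 V, R_th = 35.29 Ω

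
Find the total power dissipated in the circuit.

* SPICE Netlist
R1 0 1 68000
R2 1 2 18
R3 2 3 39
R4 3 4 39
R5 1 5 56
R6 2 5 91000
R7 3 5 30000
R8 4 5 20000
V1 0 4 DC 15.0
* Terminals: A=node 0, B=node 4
Nodal analysis, taking node 4 as the 0 V reference.
Source V1 fixes V_0 = 15 V.
KCL at each unknown node (sum of currents leaving = 0; resistances in Ω):
  Node 1: (V_1 - 15)/68000 + (V_1 - V_2)/18 + (V_1 - V_5)/56 = 0
  Node 2: (V_2 - V_1)/18 + (V_2 - V_3)/39 + (V_2 - V_5)/91000 = 0
  Node 3: (V_3 - V_2)/39 + (V_3 - 0)/39 + (V_3 - V_5)/30000 = 0
  Node 5: (V_5 - V_1)/56 + (V_5 - V_2)/91000 + (V_5 - V_3)/30000 + (V_5 - 0)/20000 = 0
Collecting terms (coefficients in siemens):
  0.07343·V_1 - 0.05556·V_2 - 0.01786·V_5 = 0.0002206
  0.08121·V_2 - 0.05556·V_1 - 0.02564·V_3 - 0.00001099·V_5 = 0
  0.05132·V_3 - 0.02564·V_2 - 0.00003333·V_5 = 0
  0.01795·V_5 - 0.01786·V_1 - 0.00001099·V_2 - 0.00003333·V_3 = 0
Solving these 4 simultaneous equations (Gaussian elimination) gives:
  V_1 = 0.02102 V, V_2 = 0.01708 V, V_3 = 0.00855 V, V_5 = 0.02094 V
Power in each resistor, P = (ΔV)²/R:
  P_R1 = (15 - 0.02102)²/68000 = 0.0033 W
  P_R2 = (0.02102 - 0.01708)²/18 = 0.0000008615 W
  P_R3 = (0.01708 - 0.00855)²/39 = 0.000001867 W
  P_R4 = (0.00855 - 0)²/39 = 0.000001874 W
  P_R5 = (0.02102 - 0.02094)²/56 = 0.0000000001264 W
  P_R6 = (0.01708 - 0.02094)²/91000 = 0.0000000001632 W
  P_R7 = (0.00855 - 0.02094)²/30000 = 0.000000005115 W
  P_R8 = (0 - 0.02094)²/20000 = 0.00000002192 W
P_total = P_R1 + P_R2 + P_R3 + P_R4 + P_R5 + P_R6 + P_R7 + P_R8 = 0.003304 W

Final answer: 0.003304 W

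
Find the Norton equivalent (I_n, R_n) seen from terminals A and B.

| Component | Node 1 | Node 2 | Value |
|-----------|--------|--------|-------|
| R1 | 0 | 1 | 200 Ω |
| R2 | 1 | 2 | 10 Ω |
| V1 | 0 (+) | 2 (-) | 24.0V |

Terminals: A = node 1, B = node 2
Find the Thévenin equivalent first; then I_n = V_th/R_th and R_n = R_th.
Step 1 — V_th is the open-circuit voltage V_A - V_B (nothing connected across the terminals).
Nodal analysis, taking node 2 as the 0 V reference.
Source V1 fixes V_0 = 24 V.
KCL at each unknown node (sum of currents leaving = 0; resistances in Ω):
  Node 1: (V_1 - 24)/200 + (V_1 - 0)/10 = 0
Collecting terms: 0.105 × V_1 = 0.12  =>  V_1 = 1.143 V
V_th = V_1 - V_2 = 1.143 - 0 = 1.143 V
Step 2 — R_th: zero the source — replace V1 by a short circuit (node 2 merges into node 0) — and find the resistance seen between A (node 1) and B (node 0).
Reduce the network between node 1 (A) and node 0 (B) by series/parallel combination:
  Rp1 = R1 ‖ R2 (parallel, both between nodes 0 and 1) = 1/(1/200 + 1/10) = 9.524 Ω
R_th = 9.524 Ω
I_n = V_th/R_th = 1.143/9.524 = 0.12 A, and R_n = R_th = 9.524 Ω

Final answer: I_n = 0.12 A, R_n = 9.524 Ω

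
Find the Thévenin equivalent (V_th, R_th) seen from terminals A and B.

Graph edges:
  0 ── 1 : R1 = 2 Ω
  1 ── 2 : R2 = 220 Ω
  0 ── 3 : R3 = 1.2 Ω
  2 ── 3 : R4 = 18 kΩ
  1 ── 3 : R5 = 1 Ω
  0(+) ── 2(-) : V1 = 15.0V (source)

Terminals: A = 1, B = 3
Step 1 — V_th is the open-circuit voltage V_A - V_B (nothing connected across the terminals).
Nodal analysis, taking node 2 as the 0 V reference.
Source V1 fixes V_0 = 15 V.
KCL at each unknown node (sum of currents leaving = 0; resistances in Ω):
  Node 1: (V_1 - 15)/2 + (V_1 - 0)/220 + (V_1 - V_3)/1 = 0
  Node 3: (V_3 - 15)/1.2 + (V_3 - 0)/18000 + (V_3 - V_1)/1 = 0
Collecting terms (coefficients in siemens):
  1.505·V_1 - 1·V_3 = 7.5
  1.833·V_3 - 1·V_1 = 12.5
Determinant D = (1.505)(1.833) - (-1)(-1) = 1.758
V_1 = [(7.5)(1.833) - (-1)(12.5)]/D = 14.93 V
V_3 = [(1.505)(12.5) - (7.5)(-1)]/D = 14.96 V
V_th = V_1 - V_3 = 14.93 - 14.96 = -0.03208 V
Step 2 — R_th: zero the source — replace V1 by a short circuit (node 2 merges into node 0) — and find the resistance seen between A (node 1) and B (node 3).
Reduce the network between node 1 (A) and node 3 (B) by series/parallel combination:
  Rp1 = R1 ‖ R2 (parallel, both between nodes 0 and 1) = 1/(1/2 + 1/220) = 1.982 Ω
  Rp2 = R3 ‖ R4 (parallel, both between nodes 0 and 3) = 1/(1/1.2 + 1/18000) = 1.2 Ω
  Rs1 = Rp1 + Rp2 (series, joined only at node 0) = 1.982 + 1.2 = 3.182 Ω
  Rp3 = R5 ‖ Rs1 (parallel, both between nodes 1 and 3) = 1/(1/1 + 1/3.182) = 0.7609 Ω
R_th = 0.7609 Ω

Final answer: V_th = -0.03208 V, R_th = 0.7609 Ω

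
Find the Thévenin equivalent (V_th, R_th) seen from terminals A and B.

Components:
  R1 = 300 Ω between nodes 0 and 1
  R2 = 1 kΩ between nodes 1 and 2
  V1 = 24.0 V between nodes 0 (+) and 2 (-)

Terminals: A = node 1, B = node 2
Step 1 — V_th is the open-circuit voltage V_A - V_B (nothing connected across the terminals).
Nodal analysis, taking node 2 as the 0 V reference.
Source V1 fixes V_0 = 24 V.
KCL at each unknown node (sum of currents leaving = 0; resistances in Ω):
  Node 1: (V_1 - 24)/300 + (V_1 - 0)/1000 = 0
Collecting terms: 0.004333 × V_1 = 0.08  =>  V_1 = 18.46 V
V_th = V_1 - V_2 = 18.46 - 0 = 18.46 V
Step 2 — R_th: zero the source — replace V1 by a short circuit (node 2 merges into node 0) — and find the resistance seen between A (node 1) and B (node 0).
Reduce the network between node 1 (A) and node 0 (B) by series/parallel combination:
  Rp1 = R1 ‖ R2 (parallel, both between nodes 0 and 1) = 1/(1/300 + 1/1000) = 230.8 Ω
R_th = 230.8 Ω

Final answer: V_th = 18.46 V, R_th = 230.8 Ω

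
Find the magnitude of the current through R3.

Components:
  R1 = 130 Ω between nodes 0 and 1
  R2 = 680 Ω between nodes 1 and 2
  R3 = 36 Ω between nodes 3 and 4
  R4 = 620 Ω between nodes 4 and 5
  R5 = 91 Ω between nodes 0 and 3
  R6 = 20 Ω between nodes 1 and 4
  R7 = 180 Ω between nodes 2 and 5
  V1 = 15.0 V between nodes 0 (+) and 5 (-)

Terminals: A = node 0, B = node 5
Nodal analysis, taking node 5 as the 0 V reference.
Source V1 fixes V_0 = 15 V.
KCL at each unknown node (sum of currents leaving = 0; resistances in Ω):
  Node 1: (V_1 - 15)/130 + (V_1 - V_2)/680 + (V_1 - V_4)/20 = 0
  Node 2: (V_2 - V_1)/680 + (V_2 - 0)/180 = 0
  Node 3: (V_3 - V_4)/36 + (V_3 - 15)/91 = 0
  Node 4: (V_4 - V_3)/36 + (V_4 - 0)/620 + (V_4 - V_1)/20 = 0
Collecting terms (coefficients in siemens):
  0.05916·V_1 - 0.001471·V_2 - 0.05·V_4 = 0.1154
  0.007026·V_2 - 0.001471·V_1 = 0
  0.03877·V_3 - 0.02778·V_4 = 0.1648
  0.07939·V_4 - 0.05·V_1 - 0.02778·V_3 = 0
Solving these 4 simultaneous equations (Gaussian elimination) gives:
  V_1 = 12.76 V, V_2 = 2.67 V, V_3 = 13.36 V, V_4 = 12.71 V
I_R3 = (V_3 - V_4)/R3 = (13.36 - 12.71)/36 = 0.01806 A
|I_R3| = 0.01806 A

Final answer: |I_R3| = 0.01806 A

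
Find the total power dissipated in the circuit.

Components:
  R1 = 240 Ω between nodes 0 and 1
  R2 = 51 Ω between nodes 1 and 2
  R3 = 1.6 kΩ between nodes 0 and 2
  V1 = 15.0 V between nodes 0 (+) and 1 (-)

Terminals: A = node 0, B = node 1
Nodal analysis, taking node 1 as the 0 V reference.
Source V1 fixes V_0 = 15 V.
KCL at each unknown node (sum of currents leaving = 0; resistances in Ω):
  Node 2: (V_2 - 0)/51 + (V_2 - 15)/1600 = 0
Collecting terms: 0.02023 × V_2 = 0.009375  =>  V_2 = 0.4634 V
Power in each resistor, P = (ΔV)²/R:
  P_R1 = (15 - 0)²/240 = 0.9375 W
  P_R2 = (0 - 0.4634)²/51 = 0.00421 W
  P_R3 = (15 - 0.4634)²/1600 = 0.1321 W
P_total = P_R1 + P_R2 + P_R3 = 1.074 W

Final answer: 1.074 W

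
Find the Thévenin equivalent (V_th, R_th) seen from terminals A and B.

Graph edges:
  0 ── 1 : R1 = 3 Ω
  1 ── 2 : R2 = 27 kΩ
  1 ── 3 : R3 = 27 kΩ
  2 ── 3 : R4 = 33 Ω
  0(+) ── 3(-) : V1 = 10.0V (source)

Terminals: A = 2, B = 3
Step 1 — V_th is the open-circuit voltage V_A - V_B (nothing connected across the terminals).
Nodal analysis, taking node 3 as the 0 V reference.
Source V1 fixes V_0 = 10 V.
KCL at each unknown node (sum of currents leaving = 0; resistances in Ω):
  Node 1: (V_1 - 10)/3 + (V_1 - V_2)/27000 + (V_1 - 0)/27000 = 0
  Node 2: (V_2 - V_1)/27000 + (V_2 - 0)/33 = 0
Collecting terms (coefficients in siemens):
  0.3334·V_1 - 0.00003704·V_2 = 3.333
  0.03034·V_2 - 0.00003704·V_1 = 0
Determinant D = (0.3334)(0.03034) - (-0.00003704)(-0.00003704) = 0.01012
V_1 = [(3.333)(0.03034) - (-0.00003704)(0)]/D = 9.998 V
V_2 = [(0.3334)(0) - (3.333)(-0.00003704)]/D = 0.0122 V
V_th = V_2 - V_3 = 0.0122 - 0 = 0.0122 V
Step 2 — R_th: zero the source — replace V1 by a short circuit (node 3 merges into node 0) — and find the resistance seen between A (node 2) and B (node 0).
Reduce the network between node 2 (A) and node 0 (B) by series/parallel combination:
  Rp1 = R1 ‖ R3 (parallel, both between nodes 0 and 1) = 1/(1/3 + 1/27000) = 3 Ω
  Rs1 = R2 + Rp1 (series, joined only at node 1) = 27000 + 3 = 27000 Ω
  Rp2 = R4 ‖ Rs1 (parallel, both between nodes 0 and 2) = 1/(1/33 + 1/27000) = 32.96 Ω
R_th = 32.96 Ω

Final answer: V_th = 0.0122 V, R_th = 32.96 Ω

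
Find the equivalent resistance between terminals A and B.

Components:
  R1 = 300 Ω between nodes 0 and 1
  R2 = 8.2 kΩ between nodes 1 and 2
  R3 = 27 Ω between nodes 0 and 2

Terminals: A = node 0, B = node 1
Reduce the network between node 0 (A) and node 1 (B) by series/parallel combination:
  Rs1 = R3 + R2 (series, joined only at node 2) = 27 + 8200 = 8227 Ω
  Rp1 = R1 ‖ Rs1 (parallel, both between nodes 0 and 1) = 1/(1/300 + 1/8227) = 289.4 Ω
R_eq = 289.4 Ω

Final answer: 289.4 Ω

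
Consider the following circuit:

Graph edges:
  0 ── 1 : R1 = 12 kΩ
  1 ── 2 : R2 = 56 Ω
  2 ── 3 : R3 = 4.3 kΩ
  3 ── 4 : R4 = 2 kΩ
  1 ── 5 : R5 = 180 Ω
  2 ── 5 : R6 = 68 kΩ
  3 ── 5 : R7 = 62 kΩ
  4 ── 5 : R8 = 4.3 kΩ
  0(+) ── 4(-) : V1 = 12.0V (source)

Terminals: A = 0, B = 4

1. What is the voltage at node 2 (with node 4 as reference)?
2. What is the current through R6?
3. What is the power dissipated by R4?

Nodal analysis, taking node 4 as the 0 V reference.
Source V1 fixes V_0 = 12 V.
KCL at each unknown node (sum of currents leaving = 0; resistances in Ω):
  Node 1: (V_1 - 12)/12000 + (V_1 - V_2)/56 + (V_1 - V_5)/180 = 0
  Node 2: (V_2 - V_1)/56 + (V_2 - V_3)/4300 + (V_2 - V_5)/68000 = 0
  Node 3: (V_3 - V_2)/4300 + (V_3 - 0)/2000 + (V_3 - V_5)/62000 = 0
  Node 5: (V_5 - V_1)/180 + (V_5 - V_2)/68000 + (V_5 - V_3)/62000 + (V_5 - 0)/4300 = 0
Collecting terms (coefficients in siemens):
  0.0235·V_1 - 0.01786·V_2 - 0.005556·V_5 = 0.001
  0.0181·V_2 - 0.01786·V_1 - 0.0002326·V_3 - 0.00001471·V_5 = 0
  0.0007487·V_3 - 0.0002326·V_2 - 0.00001613·V_5 = 0
  0.005819·V_5 - 0.005556·V_1 - 0.00001471·V_2 - 0.00001613·V_3 = 0
Solving these 4 simultaneous equations (Gaussian elimination) gives:
  V_1 = 2.126 V, V_2 = 2.107 V, V_3 = 0.6984 V, V_5 = 2.037 V
Part 1:
  Read off the nodal solution: V_2 = 2.107 V
Part 2:
  I_R6 = (V_2 - V_5)/R6 = (2.107 - 2.037)/68000 = 0.000001037 A
  Magnitude: I_R6 = 0.000001037 A
Part 3:
  I_R4 = (V_3 - V_4)/R4 = (0.6984 - 0)/2000 = 0.0003492 A
  P_R4 = I_R4² × R4 = (0.0003492)² × 2000 = 0.0002439 W

Final answers:
1. V_2 = 2.107 V
2. I_R6 = 1.037e-06 A
3. P_R4 = 0.0002439 W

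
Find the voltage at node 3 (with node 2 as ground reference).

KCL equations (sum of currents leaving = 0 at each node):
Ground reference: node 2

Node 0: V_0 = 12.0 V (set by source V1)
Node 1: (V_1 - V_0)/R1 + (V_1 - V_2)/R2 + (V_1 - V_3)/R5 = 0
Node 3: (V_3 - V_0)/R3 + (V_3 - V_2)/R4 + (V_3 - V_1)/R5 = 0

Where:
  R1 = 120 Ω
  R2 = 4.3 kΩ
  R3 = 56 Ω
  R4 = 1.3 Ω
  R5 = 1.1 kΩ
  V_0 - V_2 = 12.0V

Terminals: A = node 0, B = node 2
Nodal analysis, taking node 2 as the 0 V reference.
Source V1 fixes V_0 = 12 V.
KCL at each unknown node (sum of currents leaving = 0; resistances in Ω):
  Node 1: (V_1 - 12)/120 + (V_1 - 0)/4300 + (V_1 - V_3)/1100 = 0
  Node 3: (V_3 - 12)/56 + (V_3 - 0)/1.3 + (V_3 - V_1)/1100 = 0
Collecting terms (coefficients in siemens):
  0.009475·V_1 - 0.0009091·V_3 = 0.1
  0.788·V_3 - 0.0009091·V_1 = 0.2143
Determinant D = (0.009475)(0.788) - (-0.0009091)(-0.0009091) = 0.007465
V_1 = [(0.1)(0.788) - (-0.0009091)(0.2143)]/D = 10.58 V
V_3 = [(0.009475)(0.2143) - (0.1)(-0.0009091)]/D = 0.2841 V
The requested potential is V_3 = 0.2841 V.

Final answer: V_3 = 0.2841 V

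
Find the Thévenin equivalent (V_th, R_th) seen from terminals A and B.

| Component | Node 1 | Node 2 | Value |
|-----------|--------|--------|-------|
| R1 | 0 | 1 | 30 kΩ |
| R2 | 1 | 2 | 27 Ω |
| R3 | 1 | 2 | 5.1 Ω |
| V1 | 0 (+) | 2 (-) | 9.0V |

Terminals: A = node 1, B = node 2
Step 1 — V_th is the open-circuit voltage V_A - V_B (nothing connected across the terminals).
Nodal analysis, taking node 2 as the 0 V reference.
Source V1 fixes V_0 = 9 V.
KCL at each unknown node (sum of currents leaving = 0; resistances in Ω):
  Node 1: (V_1 - 9)/30000 + (V_1 - 0)/27 + (V_1 - 0)/5.1 = 0
Collecting terms: 0.2331 × V_1 = 0.0003  =>  V_1 = 0.001287 V
V_th = V_1 - V_2 = 0.001287 - 0 = 0.001287 V
Step 2 — R_th: zero the source — replace V1 by a short circuit (node 2 merges into node 0) — and find the resistance seen between A (node 1) and B (node 0).
Reduce the network between node 1 (A) and node 0 (B) by series/parallel combination:
  Rp1 = R1 ‖ R2 ‖ R3 (parallel, all between nodes 0 and 1) = 1/(1/30000 + 1/27 + 1/5.1) = 4.289 Ω
R_th = 4.289 Ω

Final answer: V_th = 0.001287 V, R_th = 4.289 Ω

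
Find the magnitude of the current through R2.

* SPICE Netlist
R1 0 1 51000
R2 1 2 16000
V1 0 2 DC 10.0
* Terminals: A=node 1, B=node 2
Nodal analysis, taking node 2 as the 0 V reference.
Source V1 fixes V_0 = 10 V.
KCL at each unknown node (sum of currents leaving = 0; resistances in Ω):
  Node 1: (V_1 - 10)/51000 + (V_1 - 0)/16000 = 0
Collecting terms: 0.00008211 × V_1 = 0.0001961  =>  V_1 = 2.388 V
I_R2 = (V_1 - V_2)/R2 = (2.388 - 0)/16000 = 0.0001493 A
|I_R2| = 0.0001493 A

Final answer: |I_R2| = 0.0001493 A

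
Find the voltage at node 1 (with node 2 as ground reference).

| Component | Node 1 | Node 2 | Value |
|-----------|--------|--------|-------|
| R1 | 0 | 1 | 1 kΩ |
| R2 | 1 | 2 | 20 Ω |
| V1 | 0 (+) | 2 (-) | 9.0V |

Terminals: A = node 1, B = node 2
Nodal analysis, taking node 2 as the 0 V reference.
Source V1 fixes V_0 = 9 V.
KCL at each unknown node (sum of currents leaving = 0; resistances in Ω):
  Node 1: (V_1 - 9)/1000 + (V_1 - 0)/20 = 0
Collecting terms: 0.051 × V_1 = 0.009  =>  V_1 = 0.1765 V
The requested potential is V_1 = 0.1765 V.

Final answer: V_1 = 0.1765 V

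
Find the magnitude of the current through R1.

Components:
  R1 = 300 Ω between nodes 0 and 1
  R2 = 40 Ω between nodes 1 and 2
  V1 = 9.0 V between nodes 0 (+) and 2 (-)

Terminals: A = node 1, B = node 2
Nodal analysis, taking node 2 as the 0 V reference.
Source V1 fixes V_0 = 9 V.
KCL at each unknown node (sum of currents leaving = 0; resistances in Ω):
  Node 1: (V_1 - 9)/300 + (V_1 - 0)/40 = 0
Collecting terms: 0.02833 × V_1 = 0.03  =>  V_1 = 1.059 V
I_R1 = (V_0 - V_1)/R1 = (9 - 1.059)/300 = 0.02647 A
|I_R1| = 0.02647 A

Final answer: |I_R1| = 0.02647 A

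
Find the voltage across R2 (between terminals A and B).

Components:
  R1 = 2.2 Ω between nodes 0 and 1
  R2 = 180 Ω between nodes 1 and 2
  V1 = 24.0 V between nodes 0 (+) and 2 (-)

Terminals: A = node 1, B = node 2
R1 and R2 are in series across V1 (node 0 → node 1 → node 2), and the output A–B is taken across R2, so this is a voltage divider.
Series current: I = V1/(R1 + R2) = 24/(2.2 + 180) = 24/182.2 = 0.1317 A
V_R2 = I × R2 = V1 × R2/(R1 + R2) = 24 × 180/182.2 = 23.71 V

Final answer: 23.71 V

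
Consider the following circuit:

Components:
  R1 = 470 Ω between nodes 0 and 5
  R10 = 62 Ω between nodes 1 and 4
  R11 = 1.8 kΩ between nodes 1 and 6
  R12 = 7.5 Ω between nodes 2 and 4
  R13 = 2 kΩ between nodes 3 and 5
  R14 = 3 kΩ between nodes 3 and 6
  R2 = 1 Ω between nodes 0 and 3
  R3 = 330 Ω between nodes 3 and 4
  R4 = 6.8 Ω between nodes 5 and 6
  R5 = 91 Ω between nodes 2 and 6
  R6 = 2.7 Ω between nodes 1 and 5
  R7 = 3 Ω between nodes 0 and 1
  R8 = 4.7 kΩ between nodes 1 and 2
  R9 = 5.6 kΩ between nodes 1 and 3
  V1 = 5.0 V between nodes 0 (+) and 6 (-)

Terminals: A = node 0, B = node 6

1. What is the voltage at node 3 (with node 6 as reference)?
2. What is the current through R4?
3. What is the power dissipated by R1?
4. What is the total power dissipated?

Nodal analysis, taking node 6 as the 0 V reference.
Source V1 fixes V_0 = 5 V.
KCL at each unknown node (sum of currents leaving = 0; resistances in Ω):
  Node 1: (V_1 - V_5)/2.7 + (V_1 - 5)/3 + (V_1 - V_2)/4700 + (V_1 - V_3)/5600 + (V_1 - V_4)/62 + (V_1 - 0)/1800 = 0
  Node 2: (V_2 - 0)/91 + (V_2 - V_1)/4700 + (V_2 - V_4)/7.5 = 0
  Node 3: (V_3 - 5)/1 + (V_3 - V_4)/330 + (V_3 - V_1)/5600 + (V_3 - V_5)/2000 + (V_3 - 0)/3000 = 0
  Node 4: (V_4 - V_3)/330 + (V_4 - V_1)/62 + (V_4 - V_2)/7.5 = 0
  Node 5: (V_5 - 5)/470 + (V_5 - 0)/6.8 + (V_5 - V_1)/2.7 + (V_5 - V_3)/2000 = 0
Collecting terms (coefficients in siemens):
  0.7208·V_1 - 0.0002128·V_2 - 0.0001786·V_3 - 0.01613·V_4 - 0.3704·V_5 = 1.667
  0.1445·V_2 - 0.0002128·V_1 - 0.1333·V_4 = 0
  1.004·V_3 - 0.0001786·V_1 - 0.00303·V_4 - 0.0005·V_5 = 5
  0.1525·V_4 - 0.01613·V_1 - 0.1333·V_2 - 0.00303·V_3 = 0
  0.5201·V_5 - 0.3704·V_1 - 0.0005·V_3 = 0.01064
Solving these 5 simultaneous equations (Gaussian elimination) gives:
  V_1 = 3.762 V, V_2 = 2.399 V, V_3 = 4.99 V, V_4 = 2.595 V
  V_5 = 2.704 V
Part 1:
  Read off the nodal solution: V_3 = 4.99 V
Part 2:
  I_R4 = (V_5 - V_6)/R4 = (2.704 - 0)/6.8 = 0.3977 A
  Magnitude: I_R4 = 0.3977 A
Part 3:
  I_R1 = (V_0 - V_5)/R1 = (5 - 2.704)/470 = 0.004884 A
  P_R1 = I_R1² × R1 = (0.004884)² × 470 = 0.01121 W
Part 4:
  Power in each resistor, P = (ΔV)²/R:
    P_R1 = (5 - 2.704)²/470 = 0.01121 W
    P_R2 = (5 - 4.99)²/1 = 0.0001057 W
    P_R3 = (4.99 - 2.595)²/330 = 0.01738 W
    P_R4 = (2.704 - 0)²/6.8 = 1.076 W
    P_R5 = (2.399 - 0)²/91 = 0.06327 W
    P_R6 = (3.762 - 2.704)²/2.7 = 0.4142 W
    P_R7 = (5 - 3.762)²/3 = 0.5109 W
    P_R8 = (3.762 - 2.399)²/4700 = 0.000395 W
    P_R9 = (3.762 - 4.99)²/5600 = 0.0002692 W
    P_R10 = (3.762 - 2.595)²/62 = 0.02196 W
    P_R11 = (3.762 - 0)²/1800 = 0.007863 W
    P_R12 = (2.399 - 2.595)²/7.5 = 0.0051 W
    P_R13 = (4.99 - 2.704)²/2000 = 0.002611 W
    P_R14 = (4.99 - 0)²/3000 = 0.008299 W
  P_total = P_R1 + P_R2 + P_R3 + P_R4 + P_R5 + P_R6 + P_R7 + P_R8 + P_R9 + P_R10 + P_R11 + P_R12 + P_R13 + P_R14 = 2.139 W

Final answers:
1. V_3 = 4.99 V
2. I_R4 = 0.3977 A
3. P_R1 = 0.01121 W
4. P_total = 2.139 W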